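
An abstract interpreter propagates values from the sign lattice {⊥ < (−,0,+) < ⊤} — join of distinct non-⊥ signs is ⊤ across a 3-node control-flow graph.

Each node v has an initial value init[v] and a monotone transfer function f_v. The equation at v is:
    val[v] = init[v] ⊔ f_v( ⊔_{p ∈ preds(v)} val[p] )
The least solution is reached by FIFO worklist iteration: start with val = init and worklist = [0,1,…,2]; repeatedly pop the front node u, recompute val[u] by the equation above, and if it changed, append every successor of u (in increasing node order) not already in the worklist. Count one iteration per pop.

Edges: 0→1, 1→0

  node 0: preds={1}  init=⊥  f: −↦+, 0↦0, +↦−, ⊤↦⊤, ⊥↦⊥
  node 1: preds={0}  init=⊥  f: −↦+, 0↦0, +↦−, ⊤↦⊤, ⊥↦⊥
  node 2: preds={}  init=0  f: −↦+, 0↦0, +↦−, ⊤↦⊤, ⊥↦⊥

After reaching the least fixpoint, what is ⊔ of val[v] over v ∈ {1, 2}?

Trace (3 dequeues):
  [1] u=0 | in ⊥ | out ⊥ | ==
  [2] u=1 | in ⊥ | out ⊥ | ==
  [3] u=2 | in ⊥ | out 0 | ==

Converged values:
  [0] ⊥
  [1] ⊥
  [2] 0

0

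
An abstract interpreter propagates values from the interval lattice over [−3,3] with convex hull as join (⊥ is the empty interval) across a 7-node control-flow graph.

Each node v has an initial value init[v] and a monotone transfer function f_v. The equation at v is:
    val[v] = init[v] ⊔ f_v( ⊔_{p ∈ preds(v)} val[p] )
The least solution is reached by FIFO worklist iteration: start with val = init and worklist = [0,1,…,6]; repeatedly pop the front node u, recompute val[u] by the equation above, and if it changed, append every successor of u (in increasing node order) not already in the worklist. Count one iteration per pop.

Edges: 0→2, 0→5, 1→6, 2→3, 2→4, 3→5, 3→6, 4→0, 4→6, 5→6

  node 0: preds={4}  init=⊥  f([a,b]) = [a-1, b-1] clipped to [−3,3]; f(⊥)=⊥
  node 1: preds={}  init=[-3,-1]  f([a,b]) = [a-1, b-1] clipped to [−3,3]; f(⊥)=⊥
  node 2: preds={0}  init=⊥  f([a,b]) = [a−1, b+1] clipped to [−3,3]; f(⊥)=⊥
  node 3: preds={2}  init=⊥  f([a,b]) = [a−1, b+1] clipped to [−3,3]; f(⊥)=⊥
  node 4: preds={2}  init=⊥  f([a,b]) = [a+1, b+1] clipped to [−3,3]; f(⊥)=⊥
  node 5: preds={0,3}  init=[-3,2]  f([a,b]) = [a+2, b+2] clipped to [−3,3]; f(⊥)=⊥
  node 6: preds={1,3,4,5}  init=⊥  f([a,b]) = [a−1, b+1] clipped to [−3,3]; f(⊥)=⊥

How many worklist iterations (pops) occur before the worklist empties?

7

Trace (7 dequeues):
  [1] u=0 | in ⊥ | out ⊥ | ==
  [2] u=1 | in ⊥ | out [-3,-1] | ==
  [3] u=2 | in ⊥ | out ⊥ | ==
  [4] u=3 | in ⊥ | out ⊥ | ==
  [5] u=4 | in ⊥ | out ⊥ | ==
  [6] u=5 | in ⊥ | out [-3,2] | ==
  [7] u=6 | in [-3,2] | out [-3,3] | prev ⊥ | push {}

Converged values:
  [0] ⊥
  [1] [-3,-1]
  [2] ⊥
  [3] ⊥
  [4] ⊥
  [5] [-3,2]
  [6] [-3,3]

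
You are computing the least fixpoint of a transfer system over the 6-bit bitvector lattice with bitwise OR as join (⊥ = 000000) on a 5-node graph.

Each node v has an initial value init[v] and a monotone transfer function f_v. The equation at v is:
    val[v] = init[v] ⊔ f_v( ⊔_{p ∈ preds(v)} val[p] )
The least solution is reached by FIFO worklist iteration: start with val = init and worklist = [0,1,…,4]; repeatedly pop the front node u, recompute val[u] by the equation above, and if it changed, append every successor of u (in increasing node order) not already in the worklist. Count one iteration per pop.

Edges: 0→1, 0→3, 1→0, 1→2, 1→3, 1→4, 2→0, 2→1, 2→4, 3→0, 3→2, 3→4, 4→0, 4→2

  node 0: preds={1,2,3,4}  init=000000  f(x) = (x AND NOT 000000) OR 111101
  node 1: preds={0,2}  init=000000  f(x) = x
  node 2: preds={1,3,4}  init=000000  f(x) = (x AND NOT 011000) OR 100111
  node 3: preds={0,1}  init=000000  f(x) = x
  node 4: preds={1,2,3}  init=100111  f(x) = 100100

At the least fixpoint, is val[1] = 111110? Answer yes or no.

Trace (8 dequeues):
  [1] u=0 | in 100111 | out 111111 | prev 000000 | push {}
  [2] u=1 | in 111111 | out 111111 | prev 000000 | push {0}
  [3] u=2 | in 111111 | out 100111 | prev 000000 | push {1}
  [4] u=3 | in 111111 | out 111111 | prev 000000 | push {2}
  [5] u=4 | in 111111 | out 100111 | ==
  [6] u=0 | in 111111 | out 111111 | ==
  [7] u=1 | in 111111 | out 111111 | ==
  [8] u=2 | in 111111 | out 100111 | ==

Converged values:
  [0] 111111
  [1] 111111
  [2] 100111
  [3] 111111
  [4] 100111

no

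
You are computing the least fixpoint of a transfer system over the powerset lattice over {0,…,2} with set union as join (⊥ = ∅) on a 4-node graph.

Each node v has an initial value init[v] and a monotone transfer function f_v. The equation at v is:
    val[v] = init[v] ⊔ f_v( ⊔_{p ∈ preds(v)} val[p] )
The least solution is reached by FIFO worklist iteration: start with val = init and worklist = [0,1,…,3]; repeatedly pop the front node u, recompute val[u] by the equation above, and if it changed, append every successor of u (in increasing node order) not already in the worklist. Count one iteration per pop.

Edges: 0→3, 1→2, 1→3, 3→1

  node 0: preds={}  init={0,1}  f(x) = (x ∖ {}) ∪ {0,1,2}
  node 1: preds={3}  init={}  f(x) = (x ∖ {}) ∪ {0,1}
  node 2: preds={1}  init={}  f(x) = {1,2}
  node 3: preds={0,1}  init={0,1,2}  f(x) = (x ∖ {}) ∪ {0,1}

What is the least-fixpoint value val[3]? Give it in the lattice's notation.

Worklist (4 pops):
  #1 pop 0: in={} → {0,1,2} (was {0,1}); enqueue []
  #2 pop 1: in={0,1,2} → {0,1,2} (was {}); enqueue []
  #3 pop 2: in={0,1,2} → {1,2} (was {}); enqueue []
  #4 pop 3: in={0,1,2} → {0,1,2} (no change)

Fixpoint:
  val[0] = {0,1,2}
  val[1] = {0,1,2}
  val[2] = {1,2}
  val[3] = {0,1,2}

{0,1,2}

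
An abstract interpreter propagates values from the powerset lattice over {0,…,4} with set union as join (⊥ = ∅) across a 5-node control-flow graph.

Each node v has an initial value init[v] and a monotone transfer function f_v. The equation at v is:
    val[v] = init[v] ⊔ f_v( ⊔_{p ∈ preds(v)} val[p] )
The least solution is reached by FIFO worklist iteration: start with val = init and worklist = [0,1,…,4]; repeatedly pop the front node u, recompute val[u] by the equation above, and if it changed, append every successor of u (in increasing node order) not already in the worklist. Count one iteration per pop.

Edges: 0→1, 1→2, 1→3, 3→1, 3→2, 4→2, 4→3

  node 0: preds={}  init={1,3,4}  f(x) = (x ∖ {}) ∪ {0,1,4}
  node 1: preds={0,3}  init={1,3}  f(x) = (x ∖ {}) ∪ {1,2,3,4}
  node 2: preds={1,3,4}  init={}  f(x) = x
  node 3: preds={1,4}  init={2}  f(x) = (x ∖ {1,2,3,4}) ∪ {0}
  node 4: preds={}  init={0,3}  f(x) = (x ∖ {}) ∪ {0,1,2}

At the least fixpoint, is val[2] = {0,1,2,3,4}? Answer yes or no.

yes

Trace (8 dequeues):
  [1] u=0 | in {} | out {0,1,3,4} | prev {1,3,4} | push {}
  [2] u=1 | in {0,1,2,3,4} | out {0,1,2,3,4} | prev {1,3} | push {}
  [3] u=2 | in {0,1,2,3,4} | out {0,1,2,3,4} | prev {} | push {}
  [4] u=3 | in {0,1,2,3,4} | out {0,2} | prev {2} | push {1,2}
  [5] u=4 | in {} | out {0,1,2,3} | prev {0,3} | push {3}
  [6] u=1 | in {0,1,2,3,4} | out {0,1,2,3,4} | ==
  [7] u=2 | in {0,1,2,3,4} | out {0,1,2,3,4} | ==
  [8] u=3 | in {0,1,2,3,4} | out {0,2} | ==

Converged values:
  [0] {0,1,3,4}
  [1] {0,1,2,3,4}
  [2] {0,1,2,3,4}
  [3] {0,2}
  [4] {0,1,2,3}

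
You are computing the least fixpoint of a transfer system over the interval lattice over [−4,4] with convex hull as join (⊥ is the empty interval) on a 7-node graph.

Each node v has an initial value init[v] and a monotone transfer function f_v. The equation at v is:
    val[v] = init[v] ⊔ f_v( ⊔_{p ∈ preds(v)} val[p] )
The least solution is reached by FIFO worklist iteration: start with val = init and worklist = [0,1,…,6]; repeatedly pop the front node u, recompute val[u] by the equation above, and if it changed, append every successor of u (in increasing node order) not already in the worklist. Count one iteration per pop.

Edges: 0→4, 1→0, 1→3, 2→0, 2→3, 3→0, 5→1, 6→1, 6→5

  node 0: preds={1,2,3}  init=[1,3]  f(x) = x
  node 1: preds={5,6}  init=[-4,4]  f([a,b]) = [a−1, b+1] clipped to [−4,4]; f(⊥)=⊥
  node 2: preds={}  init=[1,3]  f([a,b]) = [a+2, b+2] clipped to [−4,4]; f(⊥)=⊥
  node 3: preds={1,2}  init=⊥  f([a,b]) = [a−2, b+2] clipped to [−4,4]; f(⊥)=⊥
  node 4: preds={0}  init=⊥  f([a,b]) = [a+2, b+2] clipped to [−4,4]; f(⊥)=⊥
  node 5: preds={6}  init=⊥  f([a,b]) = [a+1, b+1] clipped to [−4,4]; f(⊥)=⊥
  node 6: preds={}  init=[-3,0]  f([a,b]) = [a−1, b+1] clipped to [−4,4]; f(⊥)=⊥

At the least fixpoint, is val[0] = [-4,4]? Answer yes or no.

Trace (9 dequeues):
  [1] u=0 | in [-4,4] | out [-4,4] | prev [1,3] | push {}
  [2] u=1 | in [-3,0] | out [-4,4] | ==
  [3] u=2 | in ⊥ | out [1,3] | ==
  [4] u=3 | in [-4,4] | out [-4,4] | prev ⊥ | push {0}
  [5] u=4 | in [-4,4] | out [-2,4] | prev ⊥ | push {}
  [6] u=5 | in [-3,0] | out [-2,1] | prev ⊥ | push {1}
  [7] u=6 | in ⊥ | out [-3,0] | ==
  [8] u=0 | in [-4,4] | out [-4,4] | ==
  [9] u=1 | in [-3,1] | out [-4,4] | ==

Converged values:
  [0] [-4,4]
  [1] [-4,4]
  [2] [1,3]
  [3] [-4,4]
  [4] [-2,4]
  [5] [-2,1]
  [6] [-3,0]

yes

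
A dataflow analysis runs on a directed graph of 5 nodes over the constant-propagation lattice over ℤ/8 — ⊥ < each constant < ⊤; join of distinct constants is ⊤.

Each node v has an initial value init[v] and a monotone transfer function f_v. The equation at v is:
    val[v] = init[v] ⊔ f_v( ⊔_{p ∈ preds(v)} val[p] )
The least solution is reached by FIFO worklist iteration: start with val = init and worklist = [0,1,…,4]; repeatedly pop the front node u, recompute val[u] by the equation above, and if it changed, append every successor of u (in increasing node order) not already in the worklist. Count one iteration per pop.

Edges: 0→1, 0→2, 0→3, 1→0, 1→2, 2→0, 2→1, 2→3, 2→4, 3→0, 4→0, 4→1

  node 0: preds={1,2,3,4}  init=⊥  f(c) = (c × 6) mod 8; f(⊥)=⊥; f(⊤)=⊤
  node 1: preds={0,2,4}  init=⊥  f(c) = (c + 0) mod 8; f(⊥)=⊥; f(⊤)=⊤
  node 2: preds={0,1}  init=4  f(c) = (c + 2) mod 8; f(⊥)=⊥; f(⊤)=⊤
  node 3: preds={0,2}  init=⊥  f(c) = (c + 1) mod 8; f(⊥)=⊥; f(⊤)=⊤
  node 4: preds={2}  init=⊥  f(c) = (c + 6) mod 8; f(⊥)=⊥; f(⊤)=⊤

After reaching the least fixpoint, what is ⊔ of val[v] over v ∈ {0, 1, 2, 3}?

⊤

Iteration log — 9 steps:
  step 1. node 0  ⊔preds=4  new=0  old=⊥  +wl: 
  step 2. node 1  ⊔preds=⊤  new=⊤  old=⊥  +wl: 0
  step 3. node 2  ⊔preds=⊤  new=⊤  old=4  +wl: 1
  step 4. node 3  ⊔preds=⊤  new=⊤  old=⊥  +wl: 
  step 5. node 4  ⊔preds=⊤  new=⊤  old=⊥  +wl: 
  step 6. node 0  ⊔preds=⊤  new=⊤  old=0  +wl: 2,3
  step 7. node 1  ⊔preds=⊤  new=⊤  stable
  step 8. node 2  ⊔preds=⊤  new=⊤  stable
  step 9. node 3  ⊔preds=⊤  new=⊤  stable

Least fixpoint reached:
  node 0: ⊤
  node 1: ⊤
  node 2: ⊤
  node 3: ⊤
  node 4: ⊤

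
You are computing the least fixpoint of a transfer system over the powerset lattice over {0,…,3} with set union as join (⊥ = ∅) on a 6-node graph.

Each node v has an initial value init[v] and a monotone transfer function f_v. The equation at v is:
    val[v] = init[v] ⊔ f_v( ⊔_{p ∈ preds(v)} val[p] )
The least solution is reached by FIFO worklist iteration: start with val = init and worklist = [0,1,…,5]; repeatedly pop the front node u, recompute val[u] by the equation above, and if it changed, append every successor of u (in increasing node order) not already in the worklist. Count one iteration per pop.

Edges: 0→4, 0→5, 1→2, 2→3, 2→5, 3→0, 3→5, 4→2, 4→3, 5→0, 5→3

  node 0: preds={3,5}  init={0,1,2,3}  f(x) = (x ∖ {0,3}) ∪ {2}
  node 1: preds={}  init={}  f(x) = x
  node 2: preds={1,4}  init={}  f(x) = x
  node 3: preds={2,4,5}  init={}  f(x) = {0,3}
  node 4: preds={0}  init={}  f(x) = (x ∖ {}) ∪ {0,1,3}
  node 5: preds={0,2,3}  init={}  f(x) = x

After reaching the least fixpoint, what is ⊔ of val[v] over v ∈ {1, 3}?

{0,3}

Iteration log — 10 steps:
  step 1. node 0  ⊔preds={}  new={0,1,2,3}  stable
  step 2. node 1  ⊔preds={}  new={}  stable
  step 3. node 2  ⊔preds={}  new={}  stable
  step 4. node 3  ⊔preds={}  new={0,3}  old={}  +wl: 0
  step 5. node 4  ⊔preds={0,1,2,3}  new={0,1,2,3}  old={}  +wl: 2,3
  step 6. node 5  ⊔preds={0,1,2,3}  new={0,1,2,3}  old={}  +wl: 
  step 7. node 0  ⊔preds={0,1,2,3}  new={0,1,2,3}  stable
  step 8. node 2  ⊔preds={0,1,2,3}  new={0,1,2,3}  old={}  +wl: 5
  step 9. node 3  ⊔preds={0,1,2,3}  new={0,3}  stable
  step 10. node 5  ⊔preds={0,1,2,3}  new={0,1,2,3}  stable

Least fixpoint reached:
  node 0: {0,1,2,3}
  node 1: {}
  node 2: {0,1,2,3}
  node 3: {0,3}
  node 4: {0,1,2,3}
  node 5: {0,1,2,3}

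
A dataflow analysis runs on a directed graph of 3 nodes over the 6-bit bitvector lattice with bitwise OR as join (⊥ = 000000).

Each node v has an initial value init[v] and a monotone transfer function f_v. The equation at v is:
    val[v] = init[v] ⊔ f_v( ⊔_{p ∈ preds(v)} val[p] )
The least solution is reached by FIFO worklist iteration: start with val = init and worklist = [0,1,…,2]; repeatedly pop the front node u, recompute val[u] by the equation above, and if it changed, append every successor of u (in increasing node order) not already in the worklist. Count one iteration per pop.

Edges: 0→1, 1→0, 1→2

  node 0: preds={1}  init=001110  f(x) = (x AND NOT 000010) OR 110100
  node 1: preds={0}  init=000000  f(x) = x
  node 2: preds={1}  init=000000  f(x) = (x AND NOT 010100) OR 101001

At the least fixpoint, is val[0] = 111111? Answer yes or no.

Worklist (4 pops):
  #1 pop 0: in=000000 → 111110 (was 001110); enqueue []
  #2 pop 1: in=111110 → 111110 (was 000000); enqueue [0]
  #3 pop 2: in=111110 → 101011 (was 000000); enqueue []
  #4 pop 0: in=111110 → 111110 (no change)

Fixpoint:
  val[0] = 111110
  val[1] = 111110
  val[2] = 101011

no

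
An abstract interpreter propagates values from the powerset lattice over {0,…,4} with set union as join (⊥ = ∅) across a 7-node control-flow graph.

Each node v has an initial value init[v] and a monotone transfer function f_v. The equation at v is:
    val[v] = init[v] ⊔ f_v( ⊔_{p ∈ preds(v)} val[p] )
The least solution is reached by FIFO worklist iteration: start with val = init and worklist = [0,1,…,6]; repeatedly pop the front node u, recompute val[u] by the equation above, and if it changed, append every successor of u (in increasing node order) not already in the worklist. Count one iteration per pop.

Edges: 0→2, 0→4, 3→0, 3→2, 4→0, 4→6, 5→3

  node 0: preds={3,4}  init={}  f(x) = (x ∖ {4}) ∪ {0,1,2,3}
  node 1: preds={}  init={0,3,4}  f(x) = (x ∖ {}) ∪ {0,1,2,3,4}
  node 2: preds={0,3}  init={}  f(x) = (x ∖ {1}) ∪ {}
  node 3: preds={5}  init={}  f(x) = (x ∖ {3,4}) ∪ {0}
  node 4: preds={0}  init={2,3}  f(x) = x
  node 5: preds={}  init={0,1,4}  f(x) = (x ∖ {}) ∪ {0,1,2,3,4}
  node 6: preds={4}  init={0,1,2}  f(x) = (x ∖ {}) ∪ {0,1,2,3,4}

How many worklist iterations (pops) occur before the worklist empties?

Worklist (12 pops):
  #1 pop 0: in={2,3} → {0,1,2,3} (was {}); enqueue []
  #2 pop 1: in={} → {0,1,2,3,4} (was {0,3,4}); enqueue []
  #3 pop 2: in={0,1,2,3} → {0,2,3} (was {}); enqueue []
  #4 pop 3: in={0,1,4} → {0,1} (was {}); enqueue [0,2]
  #5 pop 4: in={0,1,2,3} → {0,1,2,3} (was {2,3}); enqueue []
  #6 pop 5: in={} → {0,1,2,3,4} (was {0,1,4}); enqueue [3]
  #7 pop 6: in={0,1,2,3} → {0,1,2,3,4} (was {0,1,2}); enqueue []
  #8 pop 0: in={0,1,2,3} → {0,1,2,3} (no change)
  #9 pop 2: in={0,1,2,3} → {0,2,3} (no change)
  #10 pop 3: in={0,1,2,3,4} → {0,1,2} (was {0,1}); enqueue [0,2]
  #11 pop 0: in={0,1,2,3} → {0,1,2,3} (no change)
  #12 pop 2: in={0,1,2,3} → {0,2,3} (no change)

Fixpoint:
  val[0] = {0,1,2,3}
  val[1] = {0,1,2,3,4}
  val[2] = {0,2,3}
  val[3] = {0,1,2}
  val[4] = {0,1,2,3}
  val[5] = {0,1,2,3,4}
  val[6] = {0,1,2,3,4}

12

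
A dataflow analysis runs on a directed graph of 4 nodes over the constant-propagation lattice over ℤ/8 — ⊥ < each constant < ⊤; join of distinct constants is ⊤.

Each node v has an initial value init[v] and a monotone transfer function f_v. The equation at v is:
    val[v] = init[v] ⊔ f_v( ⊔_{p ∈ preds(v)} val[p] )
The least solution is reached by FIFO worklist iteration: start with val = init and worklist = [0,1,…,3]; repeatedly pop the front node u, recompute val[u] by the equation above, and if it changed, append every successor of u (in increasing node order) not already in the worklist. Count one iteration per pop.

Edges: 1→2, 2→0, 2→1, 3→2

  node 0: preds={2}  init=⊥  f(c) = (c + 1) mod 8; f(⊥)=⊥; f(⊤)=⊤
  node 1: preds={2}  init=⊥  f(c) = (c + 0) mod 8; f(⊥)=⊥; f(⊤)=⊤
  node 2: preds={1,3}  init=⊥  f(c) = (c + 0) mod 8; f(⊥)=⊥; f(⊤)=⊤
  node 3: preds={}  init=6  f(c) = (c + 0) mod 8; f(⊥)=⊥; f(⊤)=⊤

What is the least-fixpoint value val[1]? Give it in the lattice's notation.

6

Iteration log — 7 steps:
  step 1. node 0  ⊔preds=⊥  new=⊥  stable
  step 2. node 1  ⊔preds=⊥  new=⊥  stable
  step 3. node 2  ⊔preds=6  new=6  old=⊥  +wl: 0,1
  step 4. node 3  ⊔preds=⊥  new=6  stable
  step 5. node 0  ⊔preds=6  new=7  old=⊥  +wl: 
  step 6. node 1  ⊔preds=6  new=6  old=⊥  +wl: 2
  step 7. node 2  ⊔preds=6  new=6  stable

Least fixpoint reached:
  node 0: 7
  node 1: 6
  node 2: 6
  node 3: 6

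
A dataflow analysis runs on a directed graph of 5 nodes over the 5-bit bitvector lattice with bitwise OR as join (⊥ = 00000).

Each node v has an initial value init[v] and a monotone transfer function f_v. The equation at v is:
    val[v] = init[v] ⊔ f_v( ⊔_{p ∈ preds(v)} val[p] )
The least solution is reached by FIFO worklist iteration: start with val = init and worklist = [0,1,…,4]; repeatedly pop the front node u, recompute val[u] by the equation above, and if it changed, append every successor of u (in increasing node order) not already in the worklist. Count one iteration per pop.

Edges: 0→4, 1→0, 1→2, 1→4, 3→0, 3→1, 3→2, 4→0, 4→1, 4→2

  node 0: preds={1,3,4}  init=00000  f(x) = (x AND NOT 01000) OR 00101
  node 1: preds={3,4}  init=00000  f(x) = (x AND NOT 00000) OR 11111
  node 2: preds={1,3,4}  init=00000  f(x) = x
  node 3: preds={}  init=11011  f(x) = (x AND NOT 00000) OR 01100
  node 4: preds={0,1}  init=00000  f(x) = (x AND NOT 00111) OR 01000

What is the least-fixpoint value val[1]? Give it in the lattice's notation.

Trace (8 dequeues):
  [1] u=0 | in 11011 | out 10111 | prev 00000 | push {}
  [2] u=1 | in 11011 | out 11111 | prev 00000 | push {0}
  [3] u=2 | in 11111 | out 11111 | prev 00000 | push {}
  [4] u=3 | in 00000 | out 11111 | prev 11011 | push {1,2}
  [5] u=4 | in 11111 | out 11000 | prev 00000 | push {}
  [6] u=0 | in 11111 | out 10111 | ==
  [7] u=1 | in 11111 | out 11111 | ==
  [8] u=2 | in 11111 | out 11111 | ==

Converged values:
  [0] 10111
  [1] 11111
  [2] 11111
  [3] 11111
  [4] 11000

11111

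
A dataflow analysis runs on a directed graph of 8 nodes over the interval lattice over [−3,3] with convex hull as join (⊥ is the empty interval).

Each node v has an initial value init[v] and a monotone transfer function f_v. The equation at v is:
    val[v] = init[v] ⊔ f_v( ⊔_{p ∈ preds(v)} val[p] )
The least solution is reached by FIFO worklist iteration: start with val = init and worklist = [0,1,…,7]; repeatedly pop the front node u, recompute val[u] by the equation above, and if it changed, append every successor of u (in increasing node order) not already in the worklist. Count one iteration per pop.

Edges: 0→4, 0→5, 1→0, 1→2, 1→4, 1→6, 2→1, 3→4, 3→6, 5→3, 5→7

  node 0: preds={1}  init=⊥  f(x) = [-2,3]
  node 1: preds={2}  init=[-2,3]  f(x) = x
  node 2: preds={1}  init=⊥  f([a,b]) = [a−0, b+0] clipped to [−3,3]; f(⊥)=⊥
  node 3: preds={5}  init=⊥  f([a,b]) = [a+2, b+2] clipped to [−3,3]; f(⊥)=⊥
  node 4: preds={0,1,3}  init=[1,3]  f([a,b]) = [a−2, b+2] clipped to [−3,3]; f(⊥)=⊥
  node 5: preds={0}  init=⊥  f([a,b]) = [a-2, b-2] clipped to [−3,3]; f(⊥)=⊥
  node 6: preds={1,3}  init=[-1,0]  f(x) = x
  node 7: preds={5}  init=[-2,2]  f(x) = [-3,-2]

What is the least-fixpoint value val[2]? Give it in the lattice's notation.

[-2,3]

Worklist (12 pops):
  #1 pop 0: in=[-2,3] → [-2,3] (was ⊥); enqueue []
  #2 pop 1: in=⊥ → [-2,3] (no change)
  #3 pop 2: in=[-2,3] → [-2,3] (was ⊥); enqueue [1]
  #4 pop 3: in=⊥ → ⊥ (no change)
  #5 pop 4: in=[-2,3] → [-3,3] (was [1,3]); enqueue []
  #6 pop 5: in=[-2,3] → [-3,1] (was ⊥); enqueue [3]
  #7 pop 6: in=[-2,3] → [-2,3] (was [-1,0]); enqueue []
  #8 pop 7: in=[-3,1] → [-3,2] (was [-2,2]); enqueue []
  #9 pop 1: in=[-2,3] → [-2,3] (no change)
  #10 pop 3: in=[-3,1] → [-1,3] (was ⊥); enqueue [4,6]
  #11 pop 4: in=[-2,3] → [-3,3] (no change)
  #12 pop 6: in=[-2,3] → [-2,3] (no change)

Fixpoint:
  val[0] = [-2,3]
  val[1] = [-2,3]
  val[2] = [-2,3]
  val[3] = [-1,3]
  val[4] = [-3,3]
  val[5] = [-3,1]
  val[6] = [-2,3]
  val[7] = [-3,2]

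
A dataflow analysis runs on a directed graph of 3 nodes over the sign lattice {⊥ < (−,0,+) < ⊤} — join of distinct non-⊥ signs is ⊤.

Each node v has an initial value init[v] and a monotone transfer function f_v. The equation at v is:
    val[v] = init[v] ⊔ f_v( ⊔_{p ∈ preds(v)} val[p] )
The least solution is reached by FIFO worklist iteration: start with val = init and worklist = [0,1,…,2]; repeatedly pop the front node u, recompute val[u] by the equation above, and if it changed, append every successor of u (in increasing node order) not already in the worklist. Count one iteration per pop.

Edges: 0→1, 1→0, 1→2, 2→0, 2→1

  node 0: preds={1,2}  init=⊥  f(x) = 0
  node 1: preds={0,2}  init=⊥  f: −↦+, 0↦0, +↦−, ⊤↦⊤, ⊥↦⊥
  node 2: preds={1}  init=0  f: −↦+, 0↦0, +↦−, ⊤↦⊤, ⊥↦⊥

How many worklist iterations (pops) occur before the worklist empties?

4

Iteration log — 4 steps:
  step 1. node 0  ⊔preds=0  new=0  old=⊥  +wl: 
  step 2. node 1  ⊔preds=0  new=0  old=⊥  +wl: 0
  step 3. node 2  ⊔preds=0  new=0  stable
  step 4. node 0  ⊔preds=0  new=0  stable

Least fixpoint reached:
  node 0: 0
  node 1: 0
  node 2: 0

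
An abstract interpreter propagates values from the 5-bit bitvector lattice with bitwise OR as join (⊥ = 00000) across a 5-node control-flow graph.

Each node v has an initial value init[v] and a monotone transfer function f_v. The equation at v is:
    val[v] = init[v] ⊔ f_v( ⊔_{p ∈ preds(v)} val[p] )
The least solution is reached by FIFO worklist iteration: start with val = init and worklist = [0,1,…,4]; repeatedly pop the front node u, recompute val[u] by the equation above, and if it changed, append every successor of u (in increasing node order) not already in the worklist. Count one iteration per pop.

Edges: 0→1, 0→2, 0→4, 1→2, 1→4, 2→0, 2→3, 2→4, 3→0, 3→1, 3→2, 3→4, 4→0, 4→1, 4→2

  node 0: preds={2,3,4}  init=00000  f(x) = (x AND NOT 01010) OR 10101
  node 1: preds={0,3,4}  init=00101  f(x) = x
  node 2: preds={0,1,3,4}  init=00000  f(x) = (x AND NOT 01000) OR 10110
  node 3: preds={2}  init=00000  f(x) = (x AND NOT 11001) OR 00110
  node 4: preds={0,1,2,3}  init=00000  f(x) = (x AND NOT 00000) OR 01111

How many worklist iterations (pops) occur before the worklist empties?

Worklist (9 pops):
  #1 pop 0: in=00000 → 10101 (was 00000); enqueue []
  #2 pop 1: in=10101 → 10101 (was 00101); enqueue []
  #3 pop 2: in=10101 → 10111 (was 00000); enqueue [0]
  #4 pop 3: in=10111 → 00110 (was 00000); enqueue [1,2]
  #5 pop 4: in=10111 → 11111 (was 00000); enqueue []
  #6 pop 0: in=11111 → 10101 (no change)
  #7 pop 1: in=11111 → 11111 (was 10101); enqueue [4]
  #8 pop 2: in=11111 → 10111 (no change)
  #9 pop 4: in=11111 → 11111 (no change)

Fixpoint:
  val[0] = 10101
  val[1] = 11111
  val[2] = 10111
  val[3] = 00110
  val[4] = 11111

9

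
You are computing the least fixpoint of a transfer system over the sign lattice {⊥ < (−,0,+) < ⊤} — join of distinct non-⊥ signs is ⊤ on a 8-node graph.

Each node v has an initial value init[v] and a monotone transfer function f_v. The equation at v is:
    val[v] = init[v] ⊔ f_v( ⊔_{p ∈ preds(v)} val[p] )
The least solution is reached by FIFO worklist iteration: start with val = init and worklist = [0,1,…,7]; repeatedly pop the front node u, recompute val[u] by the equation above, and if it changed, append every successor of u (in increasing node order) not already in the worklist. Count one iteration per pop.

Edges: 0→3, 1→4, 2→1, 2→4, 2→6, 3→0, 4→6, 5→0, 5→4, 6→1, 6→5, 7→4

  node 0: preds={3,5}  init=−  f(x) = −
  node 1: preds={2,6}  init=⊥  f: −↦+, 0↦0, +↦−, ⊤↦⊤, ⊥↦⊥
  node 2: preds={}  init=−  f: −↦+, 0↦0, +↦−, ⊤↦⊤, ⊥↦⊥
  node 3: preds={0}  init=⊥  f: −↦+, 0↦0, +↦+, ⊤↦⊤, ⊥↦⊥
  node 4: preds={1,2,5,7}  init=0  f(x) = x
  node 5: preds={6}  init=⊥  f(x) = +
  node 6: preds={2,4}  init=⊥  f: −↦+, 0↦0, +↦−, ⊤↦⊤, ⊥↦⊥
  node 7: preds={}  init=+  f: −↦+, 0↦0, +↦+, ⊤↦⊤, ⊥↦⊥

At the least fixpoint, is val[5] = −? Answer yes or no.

Iteration log — 13 steps:
  step 1. node 0  ⊔preds=⊥  new=−  stable
  step 2. node 1  ⊔preds=−  new=+  old=⊥  +wl: 
  step 3. node 2  ⊔preds=⊥  new=−  stable
  step 4. node 3  ⊔preds=−  new=+  old=⊥  +wl: 0
  step 5. node 4  ⊔preds=⊤  new=⊤  old=0  +wl: 
  step 6. node 5  ⊔preds=⊥  new=+  old=⊥  +wl: 4
  step 7. node 6  ⊔preds=⊤  new=⊤  old=⊥  +wl: 1,5
  step 8. node 7  ⊔preds=⊥  new=+  stable
  step 9. node 0  ⊔preds=+  new=−  stable
  step 10. node 4  ⊔preds=⊤  new=⊤  stable
  step 11. node 1  ⊔preds=⊤  new=⊤  old=+  +wl: 4
  step 12. node 5  ⊔preds=⊤  new=+  stable
  step 13. node 4  ⊔preds=⊤  new=⊤  stable

Least fixpoint reached:
  node 0: −
  node 1: ⊤
  node 2: −
  node 3: +
  node 4: ⊤
  node 5: +
  node 6: ⊤
  node 7: +

no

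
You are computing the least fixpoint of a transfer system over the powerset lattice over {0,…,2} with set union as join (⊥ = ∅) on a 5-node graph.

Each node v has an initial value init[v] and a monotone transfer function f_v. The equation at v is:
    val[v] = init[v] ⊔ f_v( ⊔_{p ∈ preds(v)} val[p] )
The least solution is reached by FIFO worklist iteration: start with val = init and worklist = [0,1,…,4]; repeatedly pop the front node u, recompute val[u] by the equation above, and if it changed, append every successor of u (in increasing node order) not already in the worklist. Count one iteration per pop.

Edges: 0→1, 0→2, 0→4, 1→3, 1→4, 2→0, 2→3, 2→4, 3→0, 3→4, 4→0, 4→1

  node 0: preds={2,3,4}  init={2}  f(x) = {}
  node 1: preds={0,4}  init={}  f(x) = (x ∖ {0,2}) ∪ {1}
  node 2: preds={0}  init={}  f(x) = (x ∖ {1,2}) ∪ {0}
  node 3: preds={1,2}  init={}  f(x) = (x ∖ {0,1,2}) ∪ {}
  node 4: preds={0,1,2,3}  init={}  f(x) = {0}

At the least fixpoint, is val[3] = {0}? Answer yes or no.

Iteration log — 7 steps:
  step 1. node 0  ⊔preds={}  new={2}  stable
  step 2. node 1  ⊔preds={2}  new={1}  old={}  +wl: 
  step 3. node 2  ⊔preds={2}  new={0}  old={}  +wl: 0
  step 4. node 3  ⊔preds={0,1}  new={}  stable
  step 5. node 4  ⊔preds={0,1,2}  new={0}  old={}  +wl: 1
  step 6. node 0  ⊔preds={0}  new={2}  stable
  step 7. node 1  ⊔preds={0,2}  new={1}  stable

Least fixpoint reached:
  node 0: {2}
  node 1: {1}
  node 2: {0}
  node 3: {}
  node 4: {0}

no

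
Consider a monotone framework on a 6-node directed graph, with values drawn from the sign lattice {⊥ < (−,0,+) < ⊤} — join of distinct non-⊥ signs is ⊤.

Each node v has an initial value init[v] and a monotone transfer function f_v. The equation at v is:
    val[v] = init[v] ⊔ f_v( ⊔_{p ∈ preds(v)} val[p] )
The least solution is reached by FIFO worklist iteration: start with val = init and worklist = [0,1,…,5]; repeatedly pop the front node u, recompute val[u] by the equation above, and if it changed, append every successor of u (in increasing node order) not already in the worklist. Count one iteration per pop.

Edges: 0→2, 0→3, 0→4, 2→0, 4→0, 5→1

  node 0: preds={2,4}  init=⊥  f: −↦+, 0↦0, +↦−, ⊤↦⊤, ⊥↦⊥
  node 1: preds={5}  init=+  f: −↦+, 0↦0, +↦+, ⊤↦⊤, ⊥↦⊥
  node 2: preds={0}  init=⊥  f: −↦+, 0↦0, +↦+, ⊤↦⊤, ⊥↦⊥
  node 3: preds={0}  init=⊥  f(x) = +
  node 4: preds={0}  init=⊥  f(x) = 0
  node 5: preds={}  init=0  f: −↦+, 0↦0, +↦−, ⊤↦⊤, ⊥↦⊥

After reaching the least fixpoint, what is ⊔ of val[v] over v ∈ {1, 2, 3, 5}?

⊤

Worklist (11 pops):
  #1 pop 0: in=⊥ → ⊥ (no change)
  #2 pop 1: in=0 → ⊤ (was +); enqueue []
  #3 pop 2: in=⊥ → ⊥ (no change)
  #4 pop 3: in=⊥ → + (was ⊥); enqueue []
  #5 pop 4: in=⊥ → 0 (was ⊥); enqueue [0]
  #6 pop 5: in=⊥ → 0 (no change)
  #7 pop 0: in=0 → 0 (was ⊥); enqueue [2,3,4]
  #8 pop 2: in=0 → 0 (was ⊥); enqueue [0]
  #9 pop 3: in=0 → + (no change)
  #10 pop 4: in=0 → 0 (no change)
  #11 pop 0: in=0 → 0 (no change)

Fixpoint:
  val[0] = 0
  val[1] = ⊤
  val[2] = 0
  val[3] = +
  val[4] = 0
  val[5] = 0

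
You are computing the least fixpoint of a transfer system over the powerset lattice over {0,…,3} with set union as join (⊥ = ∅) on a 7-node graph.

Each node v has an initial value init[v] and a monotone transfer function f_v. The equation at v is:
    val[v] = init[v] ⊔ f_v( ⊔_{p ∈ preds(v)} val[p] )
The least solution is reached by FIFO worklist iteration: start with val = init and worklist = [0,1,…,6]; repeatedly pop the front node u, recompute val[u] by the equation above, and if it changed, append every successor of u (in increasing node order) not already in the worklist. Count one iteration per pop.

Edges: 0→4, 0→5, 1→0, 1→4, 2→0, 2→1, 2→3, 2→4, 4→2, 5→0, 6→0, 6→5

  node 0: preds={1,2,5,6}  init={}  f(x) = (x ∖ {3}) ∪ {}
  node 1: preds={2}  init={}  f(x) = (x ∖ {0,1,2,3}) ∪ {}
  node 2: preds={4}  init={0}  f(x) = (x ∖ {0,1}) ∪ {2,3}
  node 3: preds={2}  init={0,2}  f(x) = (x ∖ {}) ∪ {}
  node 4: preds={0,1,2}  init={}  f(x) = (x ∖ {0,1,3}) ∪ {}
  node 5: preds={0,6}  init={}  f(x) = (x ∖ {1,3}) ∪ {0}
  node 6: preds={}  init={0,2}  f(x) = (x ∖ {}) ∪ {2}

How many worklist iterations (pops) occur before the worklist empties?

10

Trace (10 dequeues):
  [1] u=0 | in {0,2} | out {0,2} | prev {} | push {}
  [2] u=1 | in {0} | out {} | ==
  [3] u=2 | in {} | out {0,2,3} | prev {0} | push {0,1}
  [4] u=3 | in {0,2,3} | out {0,2,3} | prev {0,2} | push {}
  [5] u=4 | in {0,2,3} | out {2} | prev {} | push {2}
  [6] u=5 | in {0,2} | out {0,2} | prev {} | push {}
  [7] u=6 | in {} | out {0,2} | ==
  [8] u=0 | in {0,2,3} | out {0,2} | ==
  [9] u=1 | in {0,2,3} | out {} | ==
  [10] u=2 | in {2} | out {0,2,3} | ==

Converged values:
  [0] {0,2}
  [1] {}
  [2] {0,2,3}
  [3] {0,2,3}
  [4] {2}
  [5] {0,2}
  [6] {0,2}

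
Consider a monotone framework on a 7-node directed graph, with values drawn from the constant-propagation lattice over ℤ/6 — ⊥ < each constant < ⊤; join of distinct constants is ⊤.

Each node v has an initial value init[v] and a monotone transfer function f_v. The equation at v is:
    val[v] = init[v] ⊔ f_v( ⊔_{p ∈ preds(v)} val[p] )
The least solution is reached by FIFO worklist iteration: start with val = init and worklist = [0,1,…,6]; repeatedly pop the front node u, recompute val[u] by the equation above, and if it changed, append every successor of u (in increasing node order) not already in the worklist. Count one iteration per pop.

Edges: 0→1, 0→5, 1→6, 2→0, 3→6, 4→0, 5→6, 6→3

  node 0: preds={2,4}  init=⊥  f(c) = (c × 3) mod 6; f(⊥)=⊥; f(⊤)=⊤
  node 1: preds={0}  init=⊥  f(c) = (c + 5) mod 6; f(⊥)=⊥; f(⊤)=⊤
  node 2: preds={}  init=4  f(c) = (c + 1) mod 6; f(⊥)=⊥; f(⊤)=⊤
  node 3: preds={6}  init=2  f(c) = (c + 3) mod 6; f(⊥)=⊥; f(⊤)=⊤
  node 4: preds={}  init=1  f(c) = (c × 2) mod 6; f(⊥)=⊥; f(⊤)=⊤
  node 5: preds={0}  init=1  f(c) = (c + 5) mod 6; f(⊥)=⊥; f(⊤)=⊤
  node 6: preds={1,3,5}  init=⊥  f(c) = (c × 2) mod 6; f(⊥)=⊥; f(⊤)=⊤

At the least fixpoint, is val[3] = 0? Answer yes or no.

Worklist (9 pops):
  #1 pop 0: in=⊤ → ⊤ (was ⊥); enqueue []
  #2 pop 1: in=⊤ → ⊤ (was ⊥); enqueue []
  #3 pop 2: in=⊥ → 4 (no change)
  #4 pop 3: in=⊥ → 2 (no change)
  #5 pop 4: in=⊥ → 1 (no change)
  #6 pop 5: in=⊤ → ⊤ (was 1); enqueue []
  #7 pop 6: in=⊤ → ⊤ (was ⊥); enqueue [3]
  #8 pop 3: in=⊤ → ⊤ (was 2); enqueue [6]
  #9 pop 6: in=⊤ → ⊤ (no change)

Fixpoint:
  val[0] = ⊤
  val[1] = ⊤
  val[2] = 4
  val[3] = ⊤
  val[4] = 1
  val[5] = ⊤
  val[6] = ⊤

no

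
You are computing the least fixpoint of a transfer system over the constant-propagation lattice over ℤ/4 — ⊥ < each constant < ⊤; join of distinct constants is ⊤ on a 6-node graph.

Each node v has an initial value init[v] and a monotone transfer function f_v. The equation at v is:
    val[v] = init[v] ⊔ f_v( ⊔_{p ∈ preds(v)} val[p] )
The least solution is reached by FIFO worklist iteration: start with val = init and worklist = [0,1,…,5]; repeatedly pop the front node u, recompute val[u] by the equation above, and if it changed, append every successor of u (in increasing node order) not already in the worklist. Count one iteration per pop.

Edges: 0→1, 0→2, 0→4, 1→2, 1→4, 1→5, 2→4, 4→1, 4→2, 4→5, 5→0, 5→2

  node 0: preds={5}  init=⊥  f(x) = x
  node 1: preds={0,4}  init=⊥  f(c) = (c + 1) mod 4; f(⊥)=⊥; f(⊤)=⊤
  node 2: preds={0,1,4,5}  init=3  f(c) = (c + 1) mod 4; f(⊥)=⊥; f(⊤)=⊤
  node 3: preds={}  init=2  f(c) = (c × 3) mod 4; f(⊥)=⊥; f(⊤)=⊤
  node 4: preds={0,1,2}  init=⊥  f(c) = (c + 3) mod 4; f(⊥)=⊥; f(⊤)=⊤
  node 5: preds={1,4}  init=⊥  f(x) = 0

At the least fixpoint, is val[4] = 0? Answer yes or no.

no

Worklist (15 pops):
  #1 pop 0: in=⊥ → ⊥ (no change)
  #2 pop 1: in=⊥ → ⊥ (no change)
  #3 pop 2: in=⊥ → 3 (no change)
  #4 pop 3: in=⊥ → 2 (no change)
  #5 pop 4: in=3 → 2 (was ⊥); enqueue [1,2]
  #6 pop 5: in=2 → 0 (was ⊥); enqueue [0]
  #7 pop 1: in=2 → 3 (was ⊥); enqueue [4,5]
  #8 pop 2: in=⊤ → ⊤ (was 3); enqueue []
  #9 pop 0: in=0 → 0 (was ⊥); enqueue [1,2]
  #10 pop 4: in=⊤ → ⊤ (was 2); enqueue []
  #11 pop 5: in=⊤ → 0 (no change)
  #12 pop 1: in=⊤ → ⊤ (was 3); enqueue [4,5]
  #13 pop 2: in=⊤ → ⊤ (no change)
  #14 pop 4: in=⊤ → ⊤ (no change)
  #15 pop 5: in=⊤ → 0 (no change)

Fixpoint:
  val[0] = 0
  val[1] = ⊤
  val[2] = ⊤
  val[3] = 2
  val[4] = ⊤
  val[5] = 0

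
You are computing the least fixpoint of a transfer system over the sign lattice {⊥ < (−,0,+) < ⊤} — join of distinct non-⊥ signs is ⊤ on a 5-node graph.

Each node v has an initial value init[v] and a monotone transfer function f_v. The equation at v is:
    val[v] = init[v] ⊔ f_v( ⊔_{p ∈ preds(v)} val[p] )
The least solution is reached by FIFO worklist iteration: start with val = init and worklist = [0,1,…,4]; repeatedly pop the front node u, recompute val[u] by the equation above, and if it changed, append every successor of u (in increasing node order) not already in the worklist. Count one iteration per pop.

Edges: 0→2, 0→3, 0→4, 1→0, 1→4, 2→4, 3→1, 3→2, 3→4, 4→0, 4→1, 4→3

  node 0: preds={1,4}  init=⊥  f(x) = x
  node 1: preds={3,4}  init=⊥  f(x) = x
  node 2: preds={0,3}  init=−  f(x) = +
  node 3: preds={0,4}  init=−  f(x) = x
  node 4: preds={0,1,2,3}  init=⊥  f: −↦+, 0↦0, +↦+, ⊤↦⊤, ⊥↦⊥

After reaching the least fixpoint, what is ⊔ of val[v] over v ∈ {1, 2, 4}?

⊤

Worklist (12 pops):
  #1 pop 0: in=⊥ → ⊥ (no change)
  #2 pop 1: in=− → − (was ⊥); enqueue [0]
  #3 pop 2: in=− → ⊤ (was −); enqueue []
  #4 pop 3: in=⊥ → − (no change)
  #5 pop 4: in=⊤ → ⊤ (was ⊥); enqueue [1,3]
  #6 pop 0: in=⊤ → ⊤ (was ⊥); enqueue [2,4]
  #7 pop 1: in=⊤ → ⊤ (was −); enqueue [0]
  #8 pop 3: in=⊤ → ⊤ (was −); enqueue [1]
  #9 pop 2: in=⊤ → ⊤ (no change)
  #10 pop 4: in=⊤ → ⊤ (no change)
  #11 pop 0: in=⊤ → ⊤ (no change)
  #12 pop 1: in=⊤ → ⊤ (no change)

Fixpoint:
  val[0] = ⊤
  val[1] = ⊤
  val[2] = ⊤
  val[3] = ⊤
  val[4] = ⊤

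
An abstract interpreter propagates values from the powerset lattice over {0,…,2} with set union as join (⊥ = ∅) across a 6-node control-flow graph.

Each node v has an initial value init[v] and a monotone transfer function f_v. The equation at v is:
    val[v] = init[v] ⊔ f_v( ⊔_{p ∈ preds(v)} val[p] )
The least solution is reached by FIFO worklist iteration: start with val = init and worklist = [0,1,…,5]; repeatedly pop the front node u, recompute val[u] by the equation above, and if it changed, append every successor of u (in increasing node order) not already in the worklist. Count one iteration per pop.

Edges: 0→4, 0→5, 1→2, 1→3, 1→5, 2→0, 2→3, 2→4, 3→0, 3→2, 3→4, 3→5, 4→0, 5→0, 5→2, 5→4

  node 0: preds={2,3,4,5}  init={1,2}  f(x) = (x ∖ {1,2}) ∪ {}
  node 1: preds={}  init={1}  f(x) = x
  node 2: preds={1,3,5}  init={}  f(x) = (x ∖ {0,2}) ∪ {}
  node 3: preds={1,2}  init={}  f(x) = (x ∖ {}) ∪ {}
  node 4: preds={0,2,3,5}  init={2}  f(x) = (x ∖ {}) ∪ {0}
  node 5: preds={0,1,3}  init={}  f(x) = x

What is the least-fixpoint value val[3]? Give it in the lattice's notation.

Iteration log — 13 steps:
  step 1. node 0  ⊔preds={2}  new={1,2}  stable
  step 2. node 1  ⊔preds={}  new={1}  stable
  step 3. node 2  ⊔preds={1}  new={1}  old={}  +wl: 0
  step 4. node 3  ⊔preds={1}  new={1}  old={}  +wl: 2
  step 5. node 4  ⊔preds={1,2}  new={0,1,2}  old={2}  +wl: 
  step 6. node 5  ⊔preds={1,2}  new={1,2}  old={}  +wl: 4
  step 7. node 0  ⊔preds={0,1,2}  new={0,1,2}  old={1,2}  +wl: 5
  step 8. node 2  ⊔preds={1,2}  new={1}  stable
  step 9. node 4  ⊔preds={0,1,2}  new={0,1,2}  stable
  step 10. node 5  ⊔preds={0,1,2}  new={0,1,2}  old={1,2}  +wl: 0,2,4
  step 11. node 0  ⊔preds={0,1,2}  new={0,1,2}  stable
  step 12. node 2  ⊔preds={0,1,2}  new={1}  stable
  step 13. node 4  ⊔preds={0,1,2}  new={0,1,2}  stable

Least fixpoint reached:
  node 0: {0,1,2}
  node 1: {1}
  node 2: {1}
  node 3: {1}
  node 4: {0,1,2}
  node 5: {0,1,2}

{1}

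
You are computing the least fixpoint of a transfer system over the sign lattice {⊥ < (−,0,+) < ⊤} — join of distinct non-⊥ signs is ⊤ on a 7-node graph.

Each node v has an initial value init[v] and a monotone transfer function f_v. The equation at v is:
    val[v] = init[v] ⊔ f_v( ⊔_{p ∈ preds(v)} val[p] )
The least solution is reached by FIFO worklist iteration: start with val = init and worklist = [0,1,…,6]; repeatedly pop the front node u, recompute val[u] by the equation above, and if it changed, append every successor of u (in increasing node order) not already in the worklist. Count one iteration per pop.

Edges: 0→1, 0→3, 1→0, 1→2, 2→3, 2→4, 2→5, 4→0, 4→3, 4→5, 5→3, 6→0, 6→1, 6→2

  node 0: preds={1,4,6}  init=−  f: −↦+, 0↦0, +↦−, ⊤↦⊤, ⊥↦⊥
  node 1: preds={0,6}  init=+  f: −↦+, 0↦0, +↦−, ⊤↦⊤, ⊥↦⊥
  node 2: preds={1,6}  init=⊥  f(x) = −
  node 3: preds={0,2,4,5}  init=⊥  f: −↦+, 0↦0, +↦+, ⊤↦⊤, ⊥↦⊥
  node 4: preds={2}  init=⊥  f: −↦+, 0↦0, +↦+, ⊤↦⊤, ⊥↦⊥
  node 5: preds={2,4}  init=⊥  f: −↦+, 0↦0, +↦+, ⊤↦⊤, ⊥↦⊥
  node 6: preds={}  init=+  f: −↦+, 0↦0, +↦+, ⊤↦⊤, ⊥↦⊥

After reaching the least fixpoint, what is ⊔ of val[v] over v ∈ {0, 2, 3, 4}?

Worklist (10 pops):
  #1 pop 0: in=+ → − (no change)
  #2 pop 1: in=⊤ → ⊤ (was +); enqueue [0]
  #3 pop 2: in=⊤ → − (was ⊥); enqueue []
  #4 pop 3: in=− → + (was ⊥); enqueue []
  #5 pop 4: in=− → + (was ⊥); enqueue [3]
  #6 pop 5: in=⊤ → ⊤ (was ⊥); enqueue []
  #7 pop 6: in=⊥ → + (no change)
  #8 pop 0: in=⊤ → ⊤ (was −); enqueue [1]
  #9 pop 3: in=⊤ → ⊤ (was +); enqueue []
  #10 pop 1: in=⊤ → ⊤ (no change)

Fixpoint:
  val[0] = ⊤
  val[1] = ⊤
  val[2] = −
  val[3] = ⊤
  val[4] = +
  val[5] = ⊤
  val[6] = +

⊤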